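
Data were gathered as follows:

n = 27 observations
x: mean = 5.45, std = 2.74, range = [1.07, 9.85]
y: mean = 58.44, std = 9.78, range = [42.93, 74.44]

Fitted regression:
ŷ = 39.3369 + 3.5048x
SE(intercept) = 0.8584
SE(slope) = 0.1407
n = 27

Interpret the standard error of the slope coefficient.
SE(slope) = 0.1407 measures the uncertainty in the estimated slope. The coefficient is estimated precisely (SE/|β̂₁| = 4.0%).

SE(β̂₁) = s / √Sxx, where s is the residual standard deviation and Sxx = Σ(x − x̄)². It is the yardstick for how far β̂₁ = 3.5048 could plausibly be from the true slope.

Relative precision:
- SE / |β̂₁| = 0.1407 / 3.5048 = 4.0%
- Rule of thumb (under 20%: precise; 20% to under 50%: moderately precise; 50% or more: imprecise) → precise

Link to the t-test: t = β̂₁ / SE(β̂₁) = 3.5048 / 0.1407 = 24.9097, the statistic for H₀: β₁ = 0.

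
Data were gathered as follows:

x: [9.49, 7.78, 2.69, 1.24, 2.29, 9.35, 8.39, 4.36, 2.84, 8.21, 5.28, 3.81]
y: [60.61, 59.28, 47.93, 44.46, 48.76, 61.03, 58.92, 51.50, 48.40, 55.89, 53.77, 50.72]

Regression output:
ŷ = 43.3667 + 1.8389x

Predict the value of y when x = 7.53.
ŷ = 57.2136

To predict y for x = 7.53, substitute into the regression equation:

ŷ = 43.3667 + 1.8389 × 7.53
ŷ = 43.3667 + 13.8469
ŷ = 57.2136

This is a point prediction; actual observations scatter around it by roughly the residual standard deviation.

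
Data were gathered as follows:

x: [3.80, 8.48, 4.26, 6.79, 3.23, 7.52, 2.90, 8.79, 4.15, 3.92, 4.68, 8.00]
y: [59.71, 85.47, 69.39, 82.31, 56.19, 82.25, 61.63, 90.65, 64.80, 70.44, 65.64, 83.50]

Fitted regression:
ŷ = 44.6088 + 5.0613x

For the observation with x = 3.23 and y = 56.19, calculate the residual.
Residual = -4.7668

The residual is the difference between the actual value and the predicted value:

Residual = y - ŷ

Step 1: Calculate predicted value
ŷ = 44.6088 + 5.0613 × 3.23
ŷ = 60.9568

Step 2: Calculate residual
Residual = 56.19 - 60.9568
Residual = -4.7668

Sign check: y < ŷ, so the point is below the line and the fit overestimates here.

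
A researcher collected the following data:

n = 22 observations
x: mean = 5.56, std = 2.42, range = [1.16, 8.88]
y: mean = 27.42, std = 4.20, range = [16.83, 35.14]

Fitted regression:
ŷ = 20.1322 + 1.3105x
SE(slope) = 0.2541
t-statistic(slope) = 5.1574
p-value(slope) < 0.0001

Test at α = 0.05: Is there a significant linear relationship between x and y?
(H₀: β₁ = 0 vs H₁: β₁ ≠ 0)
Since p-value < 0.0001 < α = 0.05, reject H₀ — the slope is significantly different from 0.

Hypothesis test for the slope coefficient:

H₀: β₁ = 0 (no linear relationship)
H₁: β₁ ≠ 0 (linear relationship exists)

Test statistic: t = β̂₁ / SE(β̂₁) = 1.3105 / 0.2541 = 5.1574

With df = 20, the two-sided p-value for |t| = 5.1574 is <0.0001.

Decision rule: reject H₀ if p-value < α.
p-value < 0.0001 < α = 0.05 → reject H₀.

There is sufficient evidence at the 5% significance level to conclude that a linear relationship exists between x and y.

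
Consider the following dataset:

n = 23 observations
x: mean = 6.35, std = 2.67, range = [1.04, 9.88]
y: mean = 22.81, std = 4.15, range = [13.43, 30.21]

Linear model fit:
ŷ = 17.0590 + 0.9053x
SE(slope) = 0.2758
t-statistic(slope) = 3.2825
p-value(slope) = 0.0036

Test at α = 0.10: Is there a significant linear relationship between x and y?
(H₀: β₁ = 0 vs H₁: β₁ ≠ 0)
Since p-value = 0.0036 < α = 0.10, reject H₀ — the slope is significantly different from 0.

Hypothesis test for the slope coefficient:

H₀: β₁ = 0 (no linear relationship)
H₁: β₁ ≠ 0 (linear relationship exists)

Test statistic: t = β̂₁ / SE(β̂₁) = 0.9053 / 0.2758 = 3.2825

p = 0.0036: how often a slope estimate this far from 0 (in SE units) would arise by chance if β₁ were truly 0.

Decision rule: reject H₀ if p-value < α.
p-value = 0.0036 < α = 0.10 → reject H₀.

There is sufficient evidence at the 10% significance level to conclude that a linear relationship exists between x and y.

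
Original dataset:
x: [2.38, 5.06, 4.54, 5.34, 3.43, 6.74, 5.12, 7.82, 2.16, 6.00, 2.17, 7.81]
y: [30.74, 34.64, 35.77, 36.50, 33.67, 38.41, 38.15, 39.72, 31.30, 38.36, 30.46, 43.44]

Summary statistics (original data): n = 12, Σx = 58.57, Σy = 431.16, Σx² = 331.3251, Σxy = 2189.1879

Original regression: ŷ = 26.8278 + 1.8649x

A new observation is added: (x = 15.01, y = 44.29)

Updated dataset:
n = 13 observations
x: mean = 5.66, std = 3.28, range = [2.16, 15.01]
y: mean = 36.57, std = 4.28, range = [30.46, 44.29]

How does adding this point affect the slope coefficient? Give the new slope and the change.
Adding the point moves β₁ from 1.8649 to 1.1625, i.e. it decreases by 0.7024 (-37.7%).

The new point has HIGH LEVERAGE: x = 15.01 is far from the original mean x̄ = 58.57/12 ≈ 4.88 (original range [2.16, 7.82]).

Step 1: Update the sums with the new point (n goes from 12 to 13)
Σx  = 58.57 + 15.01 = 73.58
Σy  = 431.16 + 44.29 = 475.45
Σx² = 331.3251 + 15.01² = 331.3251 + 225.3001 = 556.6252
Σxy = 2189.1879 + 15.01×44.29 = 2189.1879 + 664.7929 = 2853.9808

Step 2: Recompute the slope with b₁ = (nΣxy − ΣxΣy) / (nΣx² − (Σx)²)
Numerator   = 13×2853.9808 − 73.58×475.45 = 37101.7504 − 34983.6110 = 2118.1394
Denominator = 13×556.6252 − 73.58² = 7236.1276 − 5414.0164 = 1822.1112
b₁(new) = 2118.1394 / 1822.1112 = 1.1625

(Same formula on the original sums: (12×2189.1879 − 58.57×431.16) / (12×331.3251 − 58.57²) = 1017.2136 / 545.4563 = 1.8649, matching the given fit.)

Step 3: Change in slope
Δβ₁ = 1.1625 − 1.8649 = -0.7024
Relative change = -0.7024 / 1.8649 × 100% = -37.7%
→ the slope decreases when the point is added.

A high-leverage point only changes the slope if it is off the original line; here y = 44.29 is below the original trend, so the slope decreases.
In practice: examine leverage (hᵢ) and Cook's distance rather than deleting it automatically; refit with and without it and report both if conclusions differ.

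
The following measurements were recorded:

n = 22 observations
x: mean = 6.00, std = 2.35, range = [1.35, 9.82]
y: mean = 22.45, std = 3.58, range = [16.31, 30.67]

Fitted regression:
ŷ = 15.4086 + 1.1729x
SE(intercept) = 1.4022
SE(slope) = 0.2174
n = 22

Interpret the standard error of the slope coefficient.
SE(β̂₁) = 0.2174 is the estimated standard deviation of the slope estimate across repeated samples; relative to β̂₁ = 1.1729 that is 18.5%, a precise estimate.

SE(β̂₁) = s / √Sxx, where s is the residual standard deviation and Sxx = Σ(x − x̄)². It is the yardstick for how far β̂₁ = 1.1729 could plausibly be from the true slope.

Relative precision:
- SE / |β̂₁| = 0.2174 / 1.1729 = 18.5%
- Rule of thumb (under 20%: precise; 20% to under 50%: moderately precise; 50% or more: imprecise) → precise

Link to the t-test: t = β̂₁ / SE(β̂₁) = 1.1729 / 0.2174 = 5.3951, the statistic for H₀: β₁ = 0.

What drives SE(β̂₁): wider spread of x values → smaller SE.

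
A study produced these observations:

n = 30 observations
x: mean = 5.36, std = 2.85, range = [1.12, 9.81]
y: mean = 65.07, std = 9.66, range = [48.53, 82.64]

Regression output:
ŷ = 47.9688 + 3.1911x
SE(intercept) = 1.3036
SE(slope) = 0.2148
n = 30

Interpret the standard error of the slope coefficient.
SE(β̂₁) = 0.2148 is the estimated standard deviation of the slope estimate across repeated samples; relative to β̂₁ = 3.1911 that is 6.7%, a precise estimate.

What SE measures:
- The standard error quantifies the sampling variability of the coefficient estimate
- It is the estimated standard deviation of β̂₁ across hypothetical repeated samples of the same size
- Smaller SE → more precise estimate

Relative precision:
- SE / |β̂₁| = 0.2148 / 3.1911 = 6.7%
- Rule of thumb (under 20%: precise; 20% to under 50%: moderately precise; 50% or more: imprecise) → precise

Link to the t-test: t = β̂₁ / SE(β̂₁) = 3.1911 / 0.2148 = 14.8561, the statistic for H₀: β₁ = 0.

What drives SE(β̂₁): larger n (here n = 30) → smaller SE; more residual scatter → larger SE; wider spread of x values → smaller SE.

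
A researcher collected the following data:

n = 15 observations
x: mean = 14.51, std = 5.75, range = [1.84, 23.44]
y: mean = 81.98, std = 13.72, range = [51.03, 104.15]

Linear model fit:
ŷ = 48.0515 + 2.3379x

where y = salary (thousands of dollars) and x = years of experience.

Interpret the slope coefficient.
An increase of one year in experience is associated with a 2.3379 thousand dollars increase in predicted salary.

β₁ = 2.3379 is the change in predicted salary (thousand dollars) per additional year of experience.

Interpretation:
- Experience up by 1 year → predicted salary increases by 2.3379 thousand dollars
- The effect is assumed constant over the observed range of x (linearity)

(β₀ = 48.0515 is the fitted value at x = 0 and is not part of the slope interpretation.)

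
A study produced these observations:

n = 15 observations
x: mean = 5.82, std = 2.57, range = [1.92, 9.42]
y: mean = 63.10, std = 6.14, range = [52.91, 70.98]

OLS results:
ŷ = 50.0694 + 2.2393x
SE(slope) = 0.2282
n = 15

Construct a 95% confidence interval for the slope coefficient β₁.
The 95% CI for β₁ is (1.7463, 2.7323)

Confidence interval for the slope:

The 95% CI for β₁ is: β̂₁ ± t*(α/2, n-2) × SE(β̂₁)

Step 1: Find critical t-value
- Confidence level = 0.95
- Degrees of freedom = n - 2 = 15 - 2 = 13
- t*(α/2, 13) = 2.1604

Step 2: Calculate margin of error
Margin = 2.1604 × 0.2282 = 0.4930

Step 3: Construct interval
CI = 2.2393 ± 0.4930
CI = (1.7463, 2.7323)

Interpretation: intervals built this way capture the true β₁ in 95% of repeated samples; here the plausible range for the per-unit effect of x on y is 1.7463 to 2.7323.
Since 0 is outside the interval, a two-sided test at α = 0.05 would reject H₀: β₁ = 0.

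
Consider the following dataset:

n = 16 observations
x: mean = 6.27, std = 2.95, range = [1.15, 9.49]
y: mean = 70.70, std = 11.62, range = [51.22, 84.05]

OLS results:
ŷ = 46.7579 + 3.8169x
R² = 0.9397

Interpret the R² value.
R² = 0.9397 means 93.97% of the variation in y is explained by the linear relationship with x. This indicates a strong fit.

R² (coefficient of determination) measures the proportion of variance in y explained by the regression model.

Here R² = 0.9397:
- Explained: 93.97% of the variation in y
- Unexplained (residual): 100% − 93.97% = 6.03%
- Rule of thumb (below 0.3 weak; 0.3 to below 0.7 moderate; 0.7 and above strong) → strong

Equivalently, for simple linear regression R² = r², so |r| = √0.9397 ≈ 0.9694.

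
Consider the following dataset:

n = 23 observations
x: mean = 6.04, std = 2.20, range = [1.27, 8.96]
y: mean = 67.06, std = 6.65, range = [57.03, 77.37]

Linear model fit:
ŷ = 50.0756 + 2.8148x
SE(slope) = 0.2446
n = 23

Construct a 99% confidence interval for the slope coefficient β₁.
The 99% CI for β₁ is (2.1222, 3.5074)

Confidence interval for the slope:

The 99% CI for β₁ is: β̂₁ ± t*(α/2, n-2) × SE(β̂₁)

Step 1: Find critical t-value
- Confidence level = 0.99
- Degrees of freedom = n - 2 = 23 - 2 = 21
- t*(α/2, 21) = 2.8314

Step 2: Calculate margin of error
Margin = 2.8314 × 0.2446 = 0.6926

Step 3: Construct interval
CI = 2.8148 ± 0.6926
CI = (2.1222, 3.5074)

Interpretation: We are 99% confident that the true slope β₁ lies between 2.1222 and 3.5074.
Since 0 is outside the interval, a two-sided test at α = 0.01 would reject H₀: β₁ = 0.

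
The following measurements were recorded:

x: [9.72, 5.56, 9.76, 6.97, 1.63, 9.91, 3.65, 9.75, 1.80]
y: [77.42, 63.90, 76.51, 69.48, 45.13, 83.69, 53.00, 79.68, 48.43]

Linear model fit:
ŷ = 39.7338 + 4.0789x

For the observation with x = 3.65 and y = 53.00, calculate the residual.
Residual = -1.6218

The residual is the difference between the actual value and the predicted value:

Residual = y - ŷ

Step 1: Calculate predicted value
ŷ = 39.7338 + 4.0789 × 3.65
ŷ = 54.6218

Step 2: Calculate residual
Residual = 53.00 - 54.6218
Residual = -1.6218

Sign check: y < ŷ, so the point is below the line and the fit overestimates here.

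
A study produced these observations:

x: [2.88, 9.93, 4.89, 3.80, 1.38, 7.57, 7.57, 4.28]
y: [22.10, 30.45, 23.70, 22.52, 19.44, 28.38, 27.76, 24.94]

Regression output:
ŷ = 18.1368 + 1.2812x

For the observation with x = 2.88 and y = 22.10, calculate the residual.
Residual = 0.2733

The residual is the difference between the actual value and the predicted value:

Residual = y - ŷ

Step 1: Calculate predicted value
ŷ = 18.1368 + 1.2812 × 2.88
ŷ = 21.8267

Step 2: Calculate residual
Residual = 22.10 - 21.8267
Residual = 0.2733

Interpretation: the model underestimates the actual value by 0.2733 at this point (positive residual → observation lies above the fitted line).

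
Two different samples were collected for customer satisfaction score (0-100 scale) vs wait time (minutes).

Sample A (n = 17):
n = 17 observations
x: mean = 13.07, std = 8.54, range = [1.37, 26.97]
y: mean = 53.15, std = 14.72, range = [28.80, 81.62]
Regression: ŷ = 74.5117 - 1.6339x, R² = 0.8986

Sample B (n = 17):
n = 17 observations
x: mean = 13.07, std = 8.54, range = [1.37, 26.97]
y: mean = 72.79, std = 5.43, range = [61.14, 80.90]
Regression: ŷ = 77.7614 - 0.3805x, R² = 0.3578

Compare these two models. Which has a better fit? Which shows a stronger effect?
Model A has the better fit (R² = 0.8986 vs 0.3578). Model A shows the stronger effect (|β₁| = 1.6339 vs 0.3805).

Model Comparison:

Goodness of fit (R²):
- Model A: R² = 0.8986 → 89.86% of variance in satisfaction score explained
- Model B: R² = 0.3578 → 35.78% of variance in satisfaction score explained
- 0.8986 > 0.3578 → Model A has the better fit

Which has the larger per-minute effect? (|β₁|)
- Model A: β₁ = -1.6339 → predicted satisfaction score falls 1.6339 points per additional minute of wait time
- Model B: β₁ = -0.3805 → predicted satisfaction score falls 0.3805 points per additional minute of wait time
- |-1.6339| > |-0.3805| → Model A shows the stronger marginal effect

Notes:
- R² measures how tightly points cluster around the line; β₁ measures how steep the line is — they answer different questions.
- A steeper slope doesn't make a better model if the scatter around the line is large.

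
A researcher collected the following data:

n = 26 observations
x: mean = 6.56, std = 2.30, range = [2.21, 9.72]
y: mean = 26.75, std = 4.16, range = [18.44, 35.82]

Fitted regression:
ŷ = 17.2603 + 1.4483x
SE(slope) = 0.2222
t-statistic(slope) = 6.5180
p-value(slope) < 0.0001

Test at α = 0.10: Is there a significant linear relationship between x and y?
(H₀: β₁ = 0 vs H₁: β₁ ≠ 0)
p-value < 0.0001 < α = 0.10, so we reject H₀. The relationship is significant.

Hypothesis test for the slope coefficient:

H₀: β₁ = 0 (no linear relationship)
H₁: β₁ ≠ 0 (linear relationship exists)

Test statistic: t = β̂₁ / SE(β̂₁) = 1.4483 / 0.2222 = 6.5180

The p-value (<0.0001) is the probability, under H₀, of a t-statistic at least as extreme as |t| = 6.5180 (two-sided, df = n − 2 = 24).

Decision rule: reject H₀ if p-value < α.
p-value < 0.0001 < α = 0.10 → reject H₀.

There is sufficient evidence at the 10% significance level to conclude that a linear relationship exists between x and y.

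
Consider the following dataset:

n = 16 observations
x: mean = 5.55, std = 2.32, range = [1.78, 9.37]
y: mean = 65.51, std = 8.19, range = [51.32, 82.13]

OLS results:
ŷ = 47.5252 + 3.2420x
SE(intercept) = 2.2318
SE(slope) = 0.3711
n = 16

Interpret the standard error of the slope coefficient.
SE(β̂₁) = 0.3711 is the estimated standard deviation of the slope estimate across repeated samples; relative to β̂₁ = 3.2420 that is 11.4%, a precise estimate.

SE(β̂₁) = 0.3711 says: if we drew many samples of n = 16 from the same population and refit each time, the fitted slopes would scatter with a standard deviation of roughly 0.3711 around the true β₁.

Relative precision:
- SE / |β̂₁| = 0.3711 / 3.2420 = 11.4%
- Rule of thumb (under 20%: precise; 20% to under 50%: moderately precise; 50% or more: imprecise) → precise

Rough 95% range (±2 SE): 3.2420 ± 0.7422 → (2.4998, 3.9842).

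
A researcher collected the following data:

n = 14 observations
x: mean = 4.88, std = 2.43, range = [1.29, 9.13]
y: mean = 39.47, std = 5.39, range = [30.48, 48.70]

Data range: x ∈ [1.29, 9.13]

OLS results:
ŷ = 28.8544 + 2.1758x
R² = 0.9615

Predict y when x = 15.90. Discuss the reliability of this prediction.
ŷ = 63.4496 (extrapolation — x = 15.90 lies outside [1.29, 9.13], so reliability is low).

Prediction calculation:
ŷ = 28.8544 + 2.1758 × 15.90
ŷ = 63.4496

Reliability:
- Data range: x ∈ [1.29, 9.13]
- Prediction point: x = 15.90 is 6.77 units above the observed range → this is EXTRAPOLATION, not interpolation

Why that matters here:
- R² describes fit only over the sampled x values; it says nothing about behaviour beyond them
- Real relationships often flatten, saturate, or turn nonlinear at extremes
- There are no observations near this x to validate the fitted line there

Report the number if required, but flag clearly that it is an extrapolation.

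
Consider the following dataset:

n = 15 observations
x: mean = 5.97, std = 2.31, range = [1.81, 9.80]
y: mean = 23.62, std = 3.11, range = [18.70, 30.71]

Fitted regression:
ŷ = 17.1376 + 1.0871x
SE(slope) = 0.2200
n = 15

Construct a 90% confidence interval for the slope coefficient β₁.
The 90% CI for β₁ is (0.6975, 1.4767)

Confidence interval for the slope:

The 90% CI for β₁ is: β̂₁ ± t*(α/2, n-2) × SE(β̂₁)

Step 1: Find critical t-value
- Confidence level = 0.9
- Degrees of freedom = n - 2 = 15 - 2 = 13
- t*(α/2, 13) = 1.7709

Step 2: Calculate margin of error
Margin = 1.7709 × 0.2200 = 0.3896

Step 3: Construct interval
CI = 1.0871 ± 0.3896
CI = (0.6975, 1.4767)

Interpretation: We are 90% confident that the true slope β₁ lies between 0.6975 and 1.4767.
Both endpoints are positive, so the data support a genuinely positive slope at this confidence level.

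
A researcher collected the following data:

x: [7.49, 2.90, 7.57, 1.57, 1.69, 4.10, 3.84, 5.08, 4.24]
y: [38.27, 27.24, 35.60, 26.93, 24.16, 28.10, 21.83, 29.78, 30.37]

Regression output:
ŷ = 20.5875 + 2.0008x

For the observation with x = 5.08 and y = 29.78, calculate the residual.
Residual = -0.9716

The residual is the difference between the actual value and the predicted value:

Residual = y - ŷ

Step 1: Calculate predicted value
ŷ = 20.5875 + 2.0008 × 5.08
ŷ = 30.7516

Step 2: Calculate residual
Residual = 29.78 - 30.7516
Residual = -0.9716

Sign check: y < ŷ, so the point is below the line and the fit overestimates here.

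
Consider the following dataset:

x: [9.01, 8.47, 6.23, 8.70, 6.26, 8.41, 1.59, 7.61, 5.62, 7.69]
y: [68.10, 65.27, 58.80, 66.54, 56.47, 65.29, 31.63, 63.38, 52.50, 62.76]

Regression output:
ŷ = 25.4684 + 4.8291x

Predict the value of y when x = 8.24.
ŷ = 65.2602

x = 8.24 lies inside the observed range [1.59, 9.01], so the fitted equation applies directly:

ŷ = 25.4684 + 4.8291 × 8.24
ŷ = 25.4684 + 39.7918
ŷ = 65.2602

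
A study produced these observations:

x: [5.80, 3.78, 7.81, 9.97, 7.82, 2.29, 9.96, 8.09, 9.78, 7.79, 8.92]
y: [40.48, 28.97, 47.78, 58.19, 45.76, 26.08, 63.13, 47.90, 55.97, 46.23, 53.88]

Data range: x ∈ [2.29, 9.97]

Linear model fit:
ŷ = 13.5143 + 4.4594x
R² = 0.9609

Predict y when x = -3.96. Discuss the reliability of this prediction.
ŷ = -4.1449, but this is extrapolation (below the data range [2.29, 9.97]) and may be unreliable.

Prediction calculation:
ŷ = 13.5143 + 4.4594 × (-3.96)
ŷ = -4.1449

Reliability:
- Data range: x ∈ [2.29, 9.97]
- Prediction point: x = -3.96 is 6.25 units below the observed range → this is EXTRAPOLATION, not interpolation

Why that matters here:
- There are no observations near this x to validate the fitted line there
- The linear relationship may not hold outside the observed range

A defensible statement: 'if the linear trend continued to x = -3.96, y would be about -4.1449' — the premise is untested.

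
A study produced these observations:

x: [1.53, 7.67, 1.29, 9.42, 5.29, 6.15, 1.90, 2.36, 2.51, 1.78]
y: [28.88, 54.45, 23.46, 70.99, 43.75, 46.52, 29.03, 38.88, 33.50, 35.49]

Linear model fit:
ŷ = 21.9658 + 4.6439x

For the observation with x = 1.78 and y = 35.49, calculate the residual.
Residual = 5.2581

The residual is the difference between the actual value and the predicted value:

Residual = y - ŷ

Step 1: Calculate predicted value
ŷ = 21.9658 + 4.6439 × 1.78
ŷ = 30.2319

Step 2: Calculate residual
Residual = 35.49 - 30.2319
Residual = 5.2581

Sign check: y > ŷ, so the point is above the line and the fit underestimates here.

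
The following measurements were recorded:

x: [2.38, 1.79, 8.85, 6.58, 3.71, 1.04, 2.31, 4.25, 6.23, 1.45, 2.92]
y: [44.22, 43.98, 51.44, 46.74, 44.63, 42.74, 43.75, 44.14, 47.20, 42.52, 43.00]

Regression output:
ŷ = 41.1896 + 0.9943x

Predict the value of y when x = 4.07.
ŷ = 45.2364

Plug x = 4.07 into the fitted line:

ŷ = 41.1896 + 0.9943 × 4.07
ŷ = 41.1896 + 4.0468
ŷ = 45.2364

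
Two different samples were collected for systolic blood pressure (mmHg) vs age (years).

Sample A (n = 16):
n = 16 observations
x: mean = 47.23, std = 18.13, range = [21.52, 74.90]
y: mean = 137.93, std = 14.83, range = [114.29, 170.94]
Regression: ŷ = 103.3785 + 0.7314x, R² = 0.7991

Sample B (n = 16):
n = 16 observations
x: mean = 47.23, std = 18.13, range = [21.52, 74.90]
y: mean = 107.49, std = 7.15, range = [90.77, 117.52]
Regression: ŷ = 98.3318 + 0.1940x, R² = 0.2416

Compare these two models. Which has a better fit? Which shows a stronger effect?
Model A has the better fit (R² = 0.7991 vs 0.2416). Model A shows the stronger effect (|β₁| = 0.7314 vs 0.1940).

Model Comparison:

Fit — compare R²:
- Model A: R² = 0.7991 → 79.91% of variance in blood pressure explained
- Model B: R² = 0.2416 → 24.16% of variance in blood pressure explained
- 0.7991 > 0.2416 → Model A has the better fit

Which has the larger per-year effect? (|β₁|)
- Model A: β₁ = 0.7314 → predicted blood pressure rises 0.7314 mmHg per additional year of age
- Model B: β₁ = 0.1940 → predicted blood pressure rises 0.1940 mmHg per additional year of age
- |0.7314| > |0.1940| → Model A shows the stronger marginal effect

Notes:
- A steeper slope doesn't make a better model if the scatter around the line is large.
- The two samples could reflect different populations, time periods, or measurement quality.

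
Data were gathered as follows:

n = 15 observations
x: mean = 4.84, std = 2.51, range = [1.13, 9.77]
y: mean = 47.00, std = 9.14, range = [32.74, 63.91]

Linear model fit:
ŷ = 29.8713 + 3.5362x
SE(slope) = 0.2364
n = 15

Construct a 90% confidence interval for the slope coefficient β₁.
The 90% CI for β₁ is (3.1176, 3.9548)

Confidence interval for the slope:

The 90% CI for β₁ is: β̂₁ ± t*(α/2, n-2) × SE(β̂₁)

Step 1: Find critical t-value
- Confidence level = 0.9
- Degrees of freedom = n - 2 = 15 - 2 = 13
- t*(α/2, 13) = 1.7709

Step 2: Calculate margin of error
Margin = 1.7709 × 0.2364 = 0.4186

Step 3: Construct interval
CI = 3.5362 ± 0.4186
CI = (3.1176, 3.9548)

Interpretation: intervals built this way capture the true β₁ in 90% of repeated samples; here the plausible range for the per-unit effect of x on y is 3.1176 to 3.9548.
The interval does not include 0, suggesting a significant linear relationship.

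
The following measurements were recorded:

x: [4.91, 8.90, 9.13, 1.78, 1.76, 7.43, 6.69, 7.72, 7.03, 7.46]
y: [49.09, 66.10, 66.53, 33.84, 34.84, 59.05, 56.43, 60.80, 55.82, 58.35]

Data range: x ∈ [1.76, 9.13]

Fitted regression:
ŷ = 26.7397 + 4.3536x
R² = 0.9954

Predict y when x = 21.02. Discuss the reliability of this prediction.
ŷ = 118.2524, but this is extrapolation (above the data range [1.76, 9.13]) and may be unreliable.

Prediction calculation:
ŷ = 26.7397 + 4.3536 × 21.02
ŷ = 118.2524

Reliability:
- Data range: x ∈ [1.76, 9.13]
- Prediction point: x = 21.02 is 11.89 units above the observed range → this is EXTRAPOLATION, not interpolation

Why that matters here:
- R² describes fit only over the sampled x values; it says nothing about behaviour beyond them
- The linear relationship may not hold outside the observed range

A defensible statement: 'if the linear trend continued to x = 21.02, y would be about 118.2524' — the premise is untested.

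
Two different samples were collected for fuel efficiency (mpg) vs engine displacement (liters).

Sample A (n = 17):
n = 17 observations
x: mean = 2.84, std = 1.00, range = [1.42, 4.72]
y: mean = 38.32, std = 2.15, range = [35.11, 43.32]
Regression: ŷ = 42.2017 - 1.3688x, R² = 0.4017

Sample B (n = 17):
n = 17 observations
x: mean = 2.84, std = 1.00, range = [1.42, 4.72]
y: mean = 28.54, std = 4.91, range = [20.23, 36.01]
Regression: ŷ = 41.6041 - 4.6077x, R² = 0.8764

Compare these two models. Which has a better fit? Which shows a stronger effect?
Model B has the better fit (R² = 0.8764 vs 0.4017). Model B shows the stronger effect (|β₁| = 4.6077 vs 1.3688).

Model Comparison:

Which explains more variance? (R²)
- Model A: R² = 0.4017 → 40.17% of variance in fuel efficiency explained
- Model B: R² = 0.8764 → 87.64% of variance in fuel efficiency explained
- 0.8764 > 0.4017 → Model B has the better fit

Which has the larger per-liter effect? (|β₁|)
- Model A: β₁ = -1.3688 → predicted fuel efficiency falls 1.3688 mpg per additional liter of engine displacement
- Model B: β₁ = -4.6077 → predicted fuel efficiency falls 4.6077 mpg per additional liter of engine displacement
- |-1.3688| < |-4.6077| → Model B shows the stronger marginal effect

Notes:
- A better fit (higher R²) doesn't necessarily mean a more important relationship.
- The two samples could reflect different populations, time periods, or measurement quality.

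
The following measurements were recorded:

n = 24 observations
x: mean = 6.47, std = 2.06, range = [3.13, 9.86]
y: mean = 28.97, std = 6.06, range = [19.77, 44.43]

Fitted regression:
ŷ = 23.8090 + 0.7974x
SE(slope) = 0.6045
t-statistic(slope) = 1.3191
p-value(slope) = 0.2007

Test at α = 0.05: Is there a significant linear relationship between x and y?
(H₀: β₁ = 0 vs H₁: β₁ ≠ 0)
p-value = 0.2007 ≥ α = 0.05, so we fail to reject H₀. The relationship is not significant.

Hypothesis test for the slope coefficient:

H₀: β₁ = 0 (no linear relationship)
H₁: β₁ ≠ 0 (linear relationship exists)

Test statistic: t = β̂₁ / SE(β̂₁) = 0.7974 / 0.6045 = 1.3191

p = 0.2007: how often a slope estimate this far from 0 (in SE units) would arise by chance if β₁ were truly 0.

Decision rule: reject H₀ if p-value < α.
p-value = 0.2007 ≥ α = 0.05 → fail to reject H₀.

At α = 0.05 the data do not provide convincing evidence of a nonzero slope.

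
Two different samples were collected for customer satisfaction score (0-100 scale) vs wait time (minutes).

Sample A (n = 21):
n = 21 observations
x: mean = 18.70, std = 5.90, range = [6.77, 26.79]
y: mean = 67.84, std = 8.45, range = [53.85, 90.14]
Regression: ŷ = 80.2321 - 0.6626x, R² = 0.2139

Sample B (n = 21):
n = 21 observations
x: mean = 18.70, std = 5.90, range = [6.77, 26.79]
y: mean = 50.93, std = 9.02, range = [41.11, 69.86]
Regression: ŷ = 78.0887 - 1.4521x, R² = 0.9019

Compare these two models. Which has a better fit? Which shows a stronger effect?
Model B has the better fit (R² = 0.9019 vs 0.2139). Model B shows the stronger effect (|β₁| = 1.4521 vs 0.6626).

Model Comparison:

Goodness of fit (R²):
- Model A: R² = 0.2139 → 21.39% of variance in satisfaction score explained
- Model B: R² = 0.9019 → 90.19% of variance in satisfaction score explained
- 0.9019 > 0.2139 → Model B has the better fit

Which has the larger per-minute effect? (|β₁|)
- Model A: β₁ = -0.6626 → predicted satisfaction score falls 0.6626 points per additional minute of wait time
- Model B: β₁ = -1.4521 → predicted satisfaction score falls 1.4521 points per additional minute of wait time
- |-0.6626| < |-1.4521| → Model B shows the stronger marginal effect

Notes:
- The two samples could reflect different populations, time periods, or measurement quality.
- A steeper slope doesn't make a better model if the scatter around the line is large.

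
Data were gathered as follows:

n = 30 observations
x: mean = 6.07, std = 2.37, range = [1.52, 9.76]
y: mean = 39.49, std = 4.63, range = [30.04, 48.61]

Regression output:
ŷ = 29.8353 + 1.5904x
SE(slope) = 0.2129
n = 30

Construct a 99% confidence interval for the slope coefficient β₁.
The 99% CI for β₁ is (1.0021, 2.1787)

Confidence interval for the slope:

The 99% CI for β₁ is: β̂₁ ± t*(α/2, n-2) × SE(β̂₁)

Step 1: Find critical t-value
- Confidence level = 0.99
- Degrees of freedom = n - 2 = 30 - 2 = 28
- t*(α/2, 28) = 2.7633

Step 2: Calculate margin of error
Margin = 2.7633 × 0.2129 = 0.5883

Step 3: Construct interval
CI = 1.5904 ± 0.5883
CI = (1.0021, 2.1787)

Interpretation: intervals built this way capture the true β₁ in 99% of repeated samples; here the plausible range for the per-unit effect of x on y is 1.0021 to 2.1787.
Since 0 is outside the interval, a two-sided test at α = 0.01 would reject H₀: β₁ = 0.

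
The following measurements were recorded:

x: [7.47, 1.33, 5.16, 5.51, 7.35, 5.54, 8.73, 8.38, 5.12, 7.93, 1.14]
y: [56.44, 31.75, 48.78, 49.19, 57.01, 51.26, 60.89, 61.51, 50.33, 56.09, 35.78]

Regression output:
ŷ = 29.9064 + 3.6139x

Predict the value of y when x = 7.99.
ŷ = 58.7815

To predict y for x = 7.99, substitute into the regression equation:

ŷ = 29.9064 + 3.6139 × 7.99
ŷ = 29.9064 + 28.8751
ŷ = 58.7815

This is a point prediction; actual observations scatter around it by roughly the residual standard deviation.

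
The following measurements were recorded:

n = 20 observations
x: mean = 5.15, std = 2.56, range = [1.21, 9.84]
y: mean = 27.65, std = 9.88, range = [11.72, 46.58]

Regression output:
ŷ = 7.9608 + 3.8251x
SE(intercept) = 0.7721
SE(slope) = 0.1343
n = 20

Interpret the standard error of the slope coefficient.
SE(β̂₁) = 0.1343 is the estimated standard deviation of the slope estimate across repeated samples; relative to β̂₁ = 3.8251 that is 3.5%, a precise estimate.

SE(β̂₁) = 0.1343 says: if we drew many samples of n = 20 from the same population and refit each time, the fitted slopes would scatter with a standard deviation of roughly 0.1343 around the true β₁.

Relative precision:
- SE / |β̂₁| = 0.1343 / 3.8251 = 3.5%
- Rule of thumb (under 20%: precise; 20% to under 50%: moderately precise; 50% or more: imprecise) → precise

Rough 95% range (±2 SE): 3.8251 ± 0.2686 → (3.5565, 4.0937).

What drives SE(β̂₁): wider spread of x values → smaller SE; more residual scatter → larger SE; larger n (here n = 20) → smaller SE.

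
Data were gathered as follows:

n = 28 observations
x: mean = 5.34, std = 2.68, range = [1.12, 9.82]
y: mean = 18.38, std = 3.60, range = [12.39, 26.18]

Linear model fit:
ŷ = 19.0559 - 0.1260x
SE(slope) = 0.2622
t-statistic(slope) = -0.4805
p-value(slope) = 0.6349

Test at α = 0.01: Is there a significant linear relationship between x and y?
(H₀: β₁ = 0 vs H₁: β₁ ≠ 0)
Since p-value = 0.6349 ≥ α = 0.01, fail to reject H₀ — the slope is not significantly different from 0.

Hypothesis test for the slope coefficient:

H₀: β₁ = 0 (no linear relationship)
H₁: β₁ ≠ 0 (linear relationship exists)

Test statistic: t = β̂₁ / SE(β̂₁) = -0.1260 / 0.2622 = -0.4805

p = 0.6349: how often a slope estimate this far from 0 (in SE units) would arise by chance if β₁ were truly 0.

Decision rule: reject H₀ if p-value < α.
p-value = 0.6349 ≥ α = 0.01 → fail to reject H₀.

At α = 0.01 the data do not provide convincing evidence of a nonzero slope.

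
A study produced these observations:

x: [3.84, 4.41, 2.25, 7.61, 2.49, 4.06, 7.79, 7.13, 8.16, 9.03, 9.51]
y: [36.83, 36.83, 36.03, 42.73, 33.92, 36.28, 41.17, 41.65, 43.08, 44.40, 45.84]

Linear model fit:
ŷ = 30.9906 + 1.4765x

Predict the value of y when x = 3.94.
ŷ = 36.8080

Plug x = 3.94 into the fitted line:

ŷ = 30.9906 + 1.4765 × 3.94
ŷ = 30.9906 + 5.8174
ŷ = 36.8080

This is a point prediction; actual observations scatter around it by roughly the residual standard deviation.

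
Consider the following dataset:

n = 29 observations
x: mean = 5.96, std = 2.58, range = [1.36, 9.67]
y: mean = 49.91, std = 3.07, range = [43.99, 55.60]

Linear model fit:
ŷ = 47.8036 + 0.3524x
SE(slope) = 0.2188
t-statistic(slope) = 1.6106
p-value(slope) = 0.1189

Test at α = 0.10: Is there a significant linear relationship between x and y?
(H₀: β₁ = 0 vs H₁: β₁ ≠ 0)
p-value = 0.1189 ≥ α = 0.10, so we fail to reject H₀. The relationship is not significant.

Hypothesis test for the slope coefficient:

H₀: β₁ = 0 (no linear relationship)
H₁: β₁ ≠ 0 (linear relationship exists)

Test statistic: t = β̂₁ / SE(β̂₁) = 0.3524 / 0.2188 = 1.6106

p = 0.1189: how often a slope estimate this far from 0 (in SE units) would arise by chance if β₁ were truly 0.

Decision rule: reject H₀ if p-value < α.
p-value = 0.1189 ≥ α = 0.10 → fail to reject H₀.

At α = 0.10 the data do not provide convincing evidence of a nonzero slope.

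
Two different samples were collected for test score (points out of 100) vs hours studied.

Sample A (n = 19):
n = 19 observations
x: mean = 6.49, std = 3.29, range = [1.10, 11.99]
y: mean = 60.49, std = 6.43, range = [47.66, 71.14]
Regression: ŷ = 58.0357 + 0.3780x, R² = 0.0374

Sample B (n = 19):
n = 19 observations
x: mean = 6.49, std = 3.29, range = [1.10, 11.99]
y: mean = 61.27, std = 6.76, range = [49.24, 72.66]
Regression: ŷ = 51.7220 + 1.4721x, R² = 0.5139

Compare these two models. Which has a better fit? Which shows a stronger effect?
Model B has the better fit (R² = 0.5139 vs 0.0374). Model B shows the stronger effect (|β₁| = 1.4721 vs 0.3780).

Model Comparison:

Fit — compare R²:
- Model A: R² = 0.0374 → 3.74% of variance in test score explained
- Model B: R² = 0.5139 → 51.39% of variance in test score explained
- 0.5139 > 0.0374 → Model B has the better fit

Strength of effect — compare |β₁|:
- Model A: β₁ = 0.3780 → predicted test score rises 0.3780 points per additional hour of study time
- Model B: β₁ = 1.4721 → predicted test score rises 1.4721 points per additional hour of study time
- |0.3780| < |1.4721| → Model B shows the stronger marginal effect

Note: The two samples could reflect different populations, time periods, or measurement quality.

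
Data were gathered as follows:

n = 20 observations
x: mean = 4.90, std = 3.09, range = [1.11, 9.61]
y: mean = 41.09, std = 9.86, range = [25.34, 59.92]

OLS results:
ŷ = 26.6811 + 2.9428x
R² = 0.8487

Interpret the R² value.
About 84.87% of the variability in y is accounted for by the regression on x (R² = 0.8487) — a strong linear fit.

R² (coefficient of determination) measures the proportion of variance in y explained by the regression model.

Here R² = 0.8487:
- Explained: 84.87% of the variation in y
- Unexplained (residual): 100% − 84.87% = 15.13%
- Rule of thumb (below 0.3 weak; 0.3 to below 0.7 moderate; 0.7 and above strong) → strong

Equivalently, for simple linear regression R² = r², so |r| = √0.8487 ≈ 0.9212.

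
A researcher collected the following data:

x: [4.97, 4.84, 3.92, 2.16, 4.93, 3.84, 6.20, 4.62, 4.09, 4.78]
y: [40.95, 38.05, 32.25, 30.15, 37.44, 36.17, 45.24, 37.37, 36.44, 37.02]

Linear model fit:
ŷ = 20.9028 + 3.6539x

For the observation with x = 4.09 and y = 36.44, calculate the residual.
Residual = 0.5927

The residual is the difference between the actual value and the predicted value:

Residual = y - ŷ

Step 1: Calculate predicted value
ŷ = 20.9028 + 3.6539 × 4.09
ŷ = 35.8473

Step 2: Calculate residual
Residual = 36.44 - 35.8473
Residual = 0.5927

The residual is positive, so the observed y = 36.44 sits above the regression line (the line underestimates it by 0.5927).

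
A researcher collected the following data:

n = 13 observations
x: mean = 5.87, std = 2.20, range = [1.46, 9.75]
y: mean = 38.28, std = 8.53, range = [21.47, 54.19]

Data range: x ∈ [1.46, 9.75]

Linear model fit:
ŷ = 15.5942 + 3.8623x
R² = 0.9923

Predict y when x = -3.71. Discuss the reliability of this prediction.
ŷ = 1.2651 (extrapolation — x = -3.71 lies outside [1.46, 9.75], so reliability is low).

Prediction calculation:
ŷ = 15.5942 + 3.8623 × (-3.71)
ŷ = 1.2651

Reliability:
- Data range: x ∈ [1.46, 9.75]
- Prediction point: x = -3.71 is 5.17 units below the observed range → this is EXTRAPOLATION, not interpolation

Why that matters here:
- The standard error of prediction grows with (x − x̄)², and x = -3.71 is far from x̄ = 5.87
- The linear relationship may not hold outside the observed range
- Real relationships often flatten, saturate, or turn nonlinear at extremes

A defensible statement: 'if the linear trend continued to x = -3.71, y would be about 1.2651' — the premise is untested.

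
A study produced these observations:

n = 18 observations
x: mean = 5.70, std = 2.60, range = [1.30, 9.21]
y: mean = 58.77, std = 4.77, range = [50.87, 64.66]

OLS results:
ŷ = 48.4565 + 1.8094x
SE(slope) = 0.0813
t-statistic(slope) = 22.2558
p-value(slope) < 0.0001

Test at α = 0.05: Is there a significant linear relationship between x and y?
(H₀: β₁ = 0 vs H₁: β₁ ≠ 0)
Reject H₀: p-value < 0.0001 < α = 0.05. The linear relationship is significant at the 5% level.

Hypothesis test for the slope coefficient:

H₀: β₁ = 0 (no linear relationship)
H₁: β₁ ≠ 0 (linear relationship exists)

Test statistic: t = β̂₁ / SE(β̂₁) = 1.8094 / 0.0813 = 22.2558

The p-value (<0.0001) is the probability, under H₀, of a t-statistic at least as extreme as |t| = 22.2558 (two-sided, df = n − 2 = 16).

Decision rule: reject H₀ if p-value < α.
p-value < 0.0001 < α = 0.05 → reject H₀.

At α = 0.05 the data do provide convincing evidence of a nonzero slope.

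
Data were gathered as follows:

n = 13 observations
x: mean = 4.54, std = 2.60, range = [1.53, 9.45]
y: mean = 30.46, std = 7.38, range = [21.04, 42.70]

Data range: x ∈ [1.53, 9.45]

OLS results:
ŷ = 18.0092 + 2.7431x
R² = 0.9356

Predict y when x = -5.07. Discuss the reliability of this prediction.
ŷ = 4.1017 (extrapolation — x = -5.07 lies outside [1.53, 9.45], so reliability is low).

Prediction calculation:
ŷ = 18.0092 + 2.7431 × (-5.07)
ŷ = 4.1017

Reliability:
- Data range: x ∈ [1.53, 9.45]
- Prediction point: x = -5.07 is 6.60 units below the observed range → this is EXTRAPOLATION, not interpolation

Why that matters here:
- The standard error of prediction grows with (x − x̄)², and x = -5.07 is far from x̄ = 4.54
- R² describes fit only over the sampled x values; it says nothing about behaviour beyond them

A defensible statement: 'if the linear trend continued to x = -5.07, y would be about 4.1017' — the premise is untested.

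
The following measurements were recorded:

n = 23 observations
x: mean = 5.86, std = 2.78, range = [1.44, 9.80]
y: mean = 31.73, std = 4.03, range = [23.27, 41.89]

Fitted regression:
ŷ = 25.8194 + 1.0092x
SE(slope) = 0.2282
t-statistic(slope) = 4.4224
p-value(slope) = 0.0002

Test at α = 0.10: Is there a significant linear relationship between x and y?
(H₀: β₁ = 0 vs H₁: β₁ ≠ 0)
Since p-value = 0.0002 < α = 0.10, reject H₀ — the slope is significantly different from 0.

Hypothesis test for the slope coefficient:

H₀: β₁ = 0 (no linear relationship)
H₁: β₁ ≠ 0 (linear relationship exists)

Test statistic: t = β̂₁ / SE(β̂₁) = 1.0092 / 0.2282 = 4.4224

p = 0.0002: how often a slope estimate this far from 0 (in SE units) would arise by chance if β₁ were truly 0.

Decision rule: reject H₀ if p-value < α.
p-value = 0.0002 < α = 0.10 → reject H₀.

Conclusion: the linear association between x and y is significant at the 10% level.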